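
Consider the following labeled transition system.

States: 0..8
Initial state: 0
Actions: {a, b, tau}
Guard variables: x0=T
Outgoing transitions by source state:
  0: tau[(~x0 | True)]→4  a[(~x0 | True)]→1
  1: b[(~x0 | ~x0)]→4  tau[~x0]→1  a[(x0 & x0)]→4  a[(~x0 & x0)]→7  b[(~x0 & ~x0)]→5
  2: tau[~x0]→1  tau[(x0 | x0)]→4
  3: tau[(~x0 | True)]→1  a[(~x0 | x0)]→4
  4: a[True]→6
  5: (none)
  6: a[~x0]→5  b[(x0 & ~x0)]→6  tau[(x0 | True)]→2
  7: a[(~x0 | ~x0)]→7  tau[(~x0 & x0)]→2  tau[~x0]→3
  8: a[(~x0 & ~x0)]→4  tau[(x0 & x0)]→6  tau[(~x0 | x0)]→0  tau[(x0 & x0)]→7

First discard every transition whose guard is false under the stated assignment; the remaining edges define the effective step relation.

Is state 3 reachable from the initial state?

Answer: UNREACHABLE

Trace:
After dropping false guards: 11 live edges.
depth 0: {0}
depth 1: {1,4}  total {0,1,4}
depth 2: {6}  total {0,1,4,6}
depth 3: {2}  total {0,1,2,4,6}
R = {0,1,2,4,6}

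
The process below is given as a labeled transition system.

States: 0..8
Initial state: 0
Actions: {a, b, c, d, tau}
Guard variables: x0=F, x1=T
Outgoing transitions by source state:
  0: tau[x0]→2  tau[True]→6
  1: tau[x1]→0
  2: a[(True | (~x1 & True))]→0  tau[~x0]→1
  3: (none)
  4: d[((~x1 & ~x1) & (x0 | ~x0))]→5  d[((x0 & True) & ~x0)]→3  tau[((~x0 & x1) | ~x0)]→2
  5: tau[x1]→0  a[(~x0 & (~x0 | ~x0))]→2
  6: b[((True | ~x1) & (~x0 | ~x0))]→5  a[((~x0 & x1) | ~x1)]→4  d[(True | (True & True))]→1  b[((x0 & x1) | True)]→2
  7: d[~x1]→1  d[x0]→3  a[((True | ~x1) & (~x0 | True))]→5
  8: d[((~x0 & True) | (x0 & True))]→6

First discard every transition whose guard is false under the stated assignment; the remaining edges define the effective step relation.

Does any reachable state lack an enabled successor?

Reachable = {0,1,2,4,5,6}
  0: tau→6  [1 out]
  1: tau→0  [1 out]
  2: a→0  tau→1  [2 out]
  4: tau→2  [1 out]
  5: a→2  tau→0  [2 out]
  6: a→4  b→2  b→5  d→1  [4 out]

Answer: DEADLOCK-FREE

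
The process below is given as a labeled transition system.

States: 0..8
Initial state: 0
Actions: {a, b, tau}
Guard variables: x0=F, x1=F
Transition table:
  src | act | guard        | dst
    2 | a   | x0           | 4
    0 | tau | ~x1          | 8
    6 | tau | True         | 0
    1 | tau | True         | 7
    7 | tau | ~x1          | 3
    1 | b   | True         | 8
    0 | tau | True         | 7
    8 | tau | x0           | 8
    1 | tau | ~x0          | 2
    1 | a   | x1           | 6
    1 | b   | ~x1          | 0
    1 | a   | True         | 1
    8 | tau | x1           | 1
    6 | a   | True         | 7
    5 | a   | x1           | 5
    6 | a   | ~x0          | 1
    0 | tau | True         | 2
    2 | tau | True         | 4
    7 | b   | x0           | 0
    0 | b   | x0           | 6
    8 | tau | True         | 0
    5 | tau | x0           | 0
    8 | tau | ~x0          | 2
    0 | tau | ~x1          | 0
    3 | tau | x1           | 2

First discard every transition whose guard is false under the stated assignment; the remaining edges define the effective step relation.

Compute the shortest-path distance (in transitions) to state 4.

Breadth-first toward 4:
  Layer 0: {0}
  Layer 1: {2,7,8}
  Layer 2: {3,4}
first hit 4 at d=2 via tau·tau

Answer: 2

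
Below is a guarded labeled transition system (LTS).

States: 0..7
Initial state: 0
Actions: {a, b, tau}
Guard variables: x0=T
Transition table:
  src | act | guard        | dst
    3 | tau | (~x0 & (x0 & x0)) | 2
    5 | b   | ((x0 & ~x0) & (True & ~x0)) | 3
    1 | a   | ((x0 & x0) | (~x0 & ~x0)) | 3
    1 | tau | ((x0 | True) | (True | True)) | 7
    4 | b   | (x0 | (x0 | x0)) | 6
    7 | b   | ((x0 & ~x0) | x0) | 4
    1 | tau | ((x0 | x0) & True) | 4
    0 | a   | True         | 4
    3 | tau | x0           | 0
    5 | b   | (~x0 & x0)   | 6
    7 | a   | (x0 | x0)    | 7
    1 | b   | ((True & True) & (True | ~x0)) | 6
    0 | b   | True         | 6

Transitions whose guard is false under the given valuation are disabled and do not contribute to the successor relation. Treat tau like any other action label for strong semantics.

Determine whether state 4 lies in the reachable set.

Answer: REACHABLE

Working:
10 transition(s) survive guard evaluation.
L0 = {0}
L1 = {4,6}  total {0,4,6}
R = {0,4,6}
trace reaching 4: a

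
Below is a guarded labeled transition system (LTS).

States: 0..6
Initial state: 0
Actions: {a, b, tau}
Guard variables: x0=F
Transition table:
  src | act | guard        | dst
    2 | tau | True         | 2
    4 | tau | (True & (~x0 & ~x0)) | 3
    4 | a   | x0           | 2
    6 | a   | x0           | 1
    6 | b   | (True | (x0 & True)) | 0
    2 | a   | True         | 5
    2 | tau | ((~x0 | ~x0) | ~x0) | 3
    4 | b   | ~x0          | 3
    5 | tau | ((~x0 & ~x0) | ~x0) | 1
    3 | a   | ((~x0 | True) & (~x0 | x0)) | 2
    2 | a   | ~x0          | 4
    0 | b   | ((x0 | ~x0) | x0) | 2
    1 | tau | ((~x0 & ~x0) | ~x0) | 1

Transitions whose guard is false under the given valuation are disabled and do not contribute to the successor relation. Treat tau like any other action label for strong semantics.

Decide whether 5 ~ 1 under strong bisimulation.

Compute ~ classes (split until stable):
  π0 = {{0,1,2,3,4,5,6}}
  π1 = {{0,6},{1,5},{2},{3},{4}}
  π2 = {{0},{1,5},{2},{3},{4},{6}}
Fixed point at round 3; 6 class(es).
class of 5: {1,5}; class of 1: {1,5}

Answer: BISIMILAR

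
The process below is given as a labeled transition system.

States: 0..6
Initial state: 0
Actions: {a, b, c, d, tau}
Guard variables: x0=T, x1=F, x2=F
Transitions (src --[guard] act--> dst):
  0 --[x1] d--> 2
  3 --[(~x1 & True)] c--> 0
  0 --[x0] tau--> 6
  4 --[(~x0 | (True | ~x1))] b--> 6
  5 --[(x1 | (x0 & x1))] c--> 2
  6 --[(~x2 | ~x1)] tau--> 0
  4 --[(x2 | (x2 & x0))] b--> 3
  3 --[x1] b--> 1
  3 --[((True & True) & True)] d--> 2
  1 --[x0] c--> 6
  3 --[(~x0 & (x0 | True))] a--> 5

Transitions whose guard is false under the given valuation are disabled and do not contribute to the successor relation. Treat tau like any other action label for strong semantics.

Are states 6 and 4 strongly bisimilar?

Answer: NOT BISIMILAR

Trace:
Compute ~ classes (split until stable):
  round 0: {{0,1,2,3,4,5,6}}
  round 1: {{0,6},{1},{2,5},{3},{4}}
stable after 2 split(s): 5 block(s)
6∈{0,6}, 4∈{4}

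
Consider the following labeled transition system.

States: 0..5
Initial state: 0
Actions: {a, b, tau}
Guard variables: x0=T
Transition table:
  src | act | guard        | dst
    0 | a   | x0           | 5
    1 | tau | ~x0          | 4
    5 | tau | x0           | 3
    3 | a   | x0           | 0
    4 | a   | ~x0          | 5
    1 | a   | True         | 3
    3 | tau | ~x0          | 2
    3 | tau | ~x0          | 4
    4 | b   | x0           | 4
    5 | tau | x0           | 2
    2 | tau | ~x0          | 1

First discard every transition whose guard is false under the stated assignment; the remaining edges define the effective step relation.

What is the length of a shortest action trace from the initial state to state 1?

Answer: UNREACHABLE

Analysis:
Layered search for 1:
  L0 = {0}
  L1 = {5}
  L2 = {2,3}
1 never appears.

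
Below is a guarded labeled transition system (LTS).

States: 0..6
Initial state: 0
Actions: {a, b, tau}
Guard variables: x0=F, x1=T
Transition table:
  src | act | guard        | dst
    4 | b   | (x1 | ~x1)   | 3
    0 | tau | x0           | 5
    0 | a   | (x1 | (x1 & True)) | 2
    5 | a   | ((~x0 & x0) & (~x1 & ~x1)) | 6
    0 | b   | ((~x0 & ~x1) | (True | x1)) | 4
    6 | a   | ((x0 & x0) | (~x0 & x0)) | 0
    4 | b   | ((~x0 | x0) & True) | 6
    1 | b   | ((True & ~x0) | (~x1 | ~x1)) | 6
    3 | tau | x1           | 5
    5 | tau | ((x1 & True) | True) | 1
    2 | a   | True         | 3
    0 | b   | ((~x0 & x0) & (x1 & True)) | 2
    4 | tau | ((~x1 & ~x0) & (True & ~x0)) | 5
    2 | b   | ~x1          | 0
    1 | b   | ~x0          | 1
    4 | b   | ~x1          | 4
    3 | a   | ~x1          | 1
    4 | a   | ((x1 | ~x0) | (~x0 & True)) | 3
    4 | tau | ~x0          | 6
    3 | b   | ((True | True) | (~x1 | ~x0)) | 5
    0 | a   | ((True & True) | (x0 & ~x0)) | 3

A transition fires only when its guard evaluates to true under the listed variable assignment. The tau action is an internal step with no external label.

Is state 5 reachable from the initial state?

Answer: REACHABLE

Working:
Guard filter leaves 13 enabled edge(s).
Layer 0: {0}
Layer 1: {2,3,4}  now seen {0,2,3,4}
Layer 2: {5,6}  now seen {0,2,3,4,5,6}
Layer 3: {1}  now seen {0,1,2,3,4,5,6}
Reachable = {0,1,2,3,4,5,6}
trace reaching 5: a·tau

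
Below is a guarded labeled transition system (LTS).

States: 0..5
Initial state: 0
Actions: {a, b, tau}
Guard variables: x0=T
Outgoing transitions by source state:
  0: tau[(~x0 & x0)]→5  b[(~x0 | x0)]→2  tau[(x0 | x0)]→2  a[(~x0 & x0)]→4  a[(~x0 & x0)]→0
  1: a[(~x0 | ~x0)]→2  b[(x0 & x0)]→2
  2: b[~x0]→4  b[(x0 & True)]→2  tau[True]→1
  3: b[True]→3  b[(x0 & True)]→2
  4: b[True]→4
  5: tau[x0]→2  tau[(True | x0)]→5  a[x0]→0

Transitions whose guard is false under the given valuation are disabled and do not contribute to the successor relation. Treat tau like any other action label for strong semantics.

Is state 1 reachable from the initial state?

11 transition(s) survive guard evaluation.
Layer 0: {0}
Layer 1: {2}  now seen {0,2}
Layer 2: {1}  now seen {0,1,2}
Reachable = {0,1,2}
Path to 1: b·tau

Answer: REACHABLE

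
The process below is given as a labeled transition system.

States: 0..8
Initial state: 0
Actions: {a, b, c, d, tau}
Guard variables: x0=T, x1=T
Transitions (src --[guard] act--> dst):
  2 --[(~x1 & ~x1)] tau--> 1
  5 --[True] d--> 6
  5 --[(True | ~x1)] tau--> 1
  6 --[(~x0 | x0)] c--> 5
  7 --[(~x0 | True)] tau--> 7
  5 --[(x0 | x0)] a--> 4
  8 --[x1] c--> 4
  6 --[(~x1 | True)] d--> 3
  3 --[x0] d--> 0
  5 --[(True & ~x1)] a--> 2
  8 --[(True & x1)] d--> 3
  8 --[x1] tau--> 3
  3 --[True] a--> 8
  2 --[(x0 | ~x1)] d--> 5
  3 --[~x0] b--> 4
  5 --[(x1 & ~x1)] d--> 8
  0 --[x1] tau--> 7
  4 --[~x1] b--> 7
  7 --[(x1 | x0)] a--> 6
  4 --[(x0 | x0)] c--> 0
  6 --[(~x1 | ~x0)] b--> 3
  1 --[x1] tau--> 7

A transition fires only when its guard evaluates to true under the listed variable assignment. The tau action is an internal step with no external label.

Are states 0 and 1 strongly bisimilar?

Answer: BISIMILAR

Working:
Compute ~ classes (split until stable):
  P[0] = {{0,1,2,3,4,5,6,7,8}}
  P[1] = {{0,1},{2},{3},{4},{5},{6},{7},{8}}
stable after 2 split(s): 8 block(s)
class of 0: {0,1}; class of 1: {0,1}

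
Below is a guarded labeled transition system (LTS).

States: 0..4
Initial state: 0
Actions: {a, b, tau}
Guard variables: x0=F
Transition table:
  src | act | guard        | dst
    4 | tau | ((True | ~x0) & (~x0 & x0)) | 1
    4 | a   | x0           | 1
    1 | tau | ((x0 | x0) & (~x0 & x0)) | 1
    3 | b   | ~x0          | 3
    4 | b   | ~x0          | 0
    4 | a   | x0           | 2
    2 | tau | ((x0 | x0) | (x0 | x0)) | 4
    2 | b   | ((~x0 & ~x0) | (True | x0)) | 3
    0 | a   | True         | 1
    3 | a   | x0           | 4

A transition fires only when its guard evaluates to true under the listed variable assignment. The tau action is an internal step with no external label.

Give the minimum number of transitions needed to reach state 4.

Answer: UNREACHABLE

Trace:
Layered search for 4:
  depth 0: {0}
  depth 1: {1}
4 never appears.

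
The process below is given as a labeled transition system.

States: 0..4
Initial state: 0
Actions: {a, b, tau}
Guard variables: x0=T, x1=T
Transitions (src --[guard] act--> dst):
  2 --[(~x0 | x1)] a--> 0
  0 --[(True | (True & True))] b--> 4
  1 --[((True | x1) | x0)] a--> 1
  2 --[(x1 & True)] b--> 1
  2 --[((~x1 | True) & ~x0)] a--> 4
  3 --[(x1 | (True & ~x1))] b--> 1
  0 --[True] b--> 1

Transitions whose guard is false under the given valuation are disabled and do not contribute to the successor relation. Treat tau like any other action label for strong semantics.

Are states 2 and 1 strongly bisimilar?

Answer: NOT BISIMILAR

Working:
Refine partition for ~:
  round 0: {{0,1,2,3,4}}
  round 1: {{0,3},{1},{2},{4}}
  round 2: {{0},{1},{2},{3},{4}}
stable after 3 split(s): 5 block(s)
class of 2: {2}; class of 1: {1}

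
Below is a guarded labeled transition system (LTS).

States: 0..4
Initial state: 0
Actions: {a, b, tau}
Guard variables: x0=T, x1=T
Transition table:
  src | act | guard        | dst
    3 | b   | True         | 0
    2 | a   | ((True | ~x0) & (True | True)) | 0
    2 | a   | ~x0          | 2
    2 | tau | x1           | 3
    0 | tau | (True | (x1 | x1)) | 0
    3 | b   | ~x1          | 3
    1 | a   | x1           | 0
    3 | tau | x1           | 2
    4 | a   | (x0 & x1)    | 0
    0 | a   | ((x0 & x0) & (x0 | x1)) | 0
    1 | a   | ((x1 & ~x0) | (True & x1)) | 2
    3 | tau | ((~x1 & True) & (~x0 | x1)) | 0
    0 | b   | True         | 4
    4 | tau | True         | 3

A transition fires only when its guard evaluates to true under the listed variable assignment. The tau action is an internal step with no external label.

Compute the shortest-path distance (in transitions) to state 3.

Layered search for 3:
  L0 = {0}
  L1 = {4}
  L2 = {3}
first hit 3 at d=2 via b·tau

Answer: 2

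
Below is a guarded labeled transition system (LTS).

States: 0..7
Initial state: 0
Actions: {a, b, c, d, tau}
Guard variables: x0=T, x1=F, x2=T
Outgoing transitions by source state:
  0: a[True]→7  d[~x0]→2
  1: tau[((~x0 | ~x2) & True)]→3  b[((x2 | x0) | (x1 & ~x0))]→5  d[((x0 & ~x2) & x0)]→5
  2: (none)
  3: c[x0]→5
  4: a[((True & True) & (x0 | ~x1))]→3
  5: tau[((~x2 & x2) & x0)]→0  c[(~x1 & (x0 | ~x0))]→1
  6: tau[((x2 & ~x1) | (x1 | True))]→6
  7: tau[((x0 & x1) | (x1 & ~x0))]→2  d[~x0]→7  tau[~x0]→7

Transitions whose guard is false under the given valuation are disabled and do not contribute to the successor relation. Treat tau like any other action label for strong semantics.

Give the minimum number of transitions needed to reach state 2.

BFS to 2:
  Layer 0: {0}
  Layer 1: {7}
2 never appears.

Answer: UNREACHABLE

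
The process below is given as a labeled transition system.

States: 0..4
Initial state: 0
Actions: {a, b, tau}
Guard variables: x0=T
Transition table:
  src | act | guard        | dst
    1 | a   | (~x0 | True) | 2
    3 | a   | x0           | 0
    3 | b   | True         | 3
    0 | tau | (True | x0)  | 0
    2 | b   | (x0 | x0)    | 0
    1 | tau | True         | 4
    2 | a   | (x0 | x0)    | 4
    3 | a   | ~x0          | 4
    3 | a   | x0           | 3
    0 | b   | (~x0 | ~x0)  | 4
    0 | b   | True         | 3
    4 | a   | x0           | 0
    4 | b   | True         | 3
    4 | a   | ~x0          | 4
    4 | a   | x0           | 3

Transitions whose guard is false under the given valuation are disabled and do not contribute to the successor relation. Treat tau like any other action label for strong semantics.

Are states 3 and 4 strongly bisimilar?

Answer: BISIMILAR

Analysis:
Refine partition for ~:
  π0 = {{0,1,2,3,4}}
  π1 = {{0},{1},{2,3,4}}
  π2 = {{0},{1},{2},{3,4}}
stable after 3 split(s): 4 block(s)
[3]={3,4}  [4]={3,4}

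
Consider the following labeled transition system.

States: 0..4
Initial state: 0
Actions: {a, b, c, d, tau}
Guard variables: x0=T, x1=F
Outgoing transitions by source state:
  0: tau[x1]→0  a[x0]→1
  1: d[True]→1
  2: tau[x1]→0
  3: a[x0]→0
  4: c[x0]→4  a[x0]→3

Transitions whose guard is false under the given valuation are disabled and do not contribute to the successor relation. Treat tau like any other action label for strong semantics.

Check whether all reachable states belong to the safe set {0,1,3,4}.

Allowed set {0,1,3,4}
Reach set: {0,1}
  0: ok
  1: ok

Answer: INVARIANT HOLDS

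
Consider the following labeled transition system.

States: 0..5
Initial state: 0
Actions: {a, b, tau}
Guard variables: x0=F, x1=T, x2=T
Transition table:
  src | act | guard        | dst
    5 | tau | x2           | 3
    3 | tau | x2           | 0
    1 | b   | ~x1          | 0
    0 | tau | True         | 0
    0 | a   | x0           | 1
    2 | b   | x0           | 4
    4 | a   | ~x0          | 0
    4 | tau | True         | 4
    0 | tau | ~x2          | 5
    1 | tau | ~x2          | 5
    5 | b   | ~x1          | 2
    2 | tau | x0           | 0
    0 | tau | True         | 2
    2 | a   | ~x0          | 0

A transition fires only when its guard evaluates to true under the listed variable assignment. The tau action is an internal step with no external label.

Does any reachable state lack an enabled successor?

R = {0,2}
  0: tau→0  tau→2  [deg 2]
  2: a→0  [deg 1]

Answer: DEADLOCK-FREE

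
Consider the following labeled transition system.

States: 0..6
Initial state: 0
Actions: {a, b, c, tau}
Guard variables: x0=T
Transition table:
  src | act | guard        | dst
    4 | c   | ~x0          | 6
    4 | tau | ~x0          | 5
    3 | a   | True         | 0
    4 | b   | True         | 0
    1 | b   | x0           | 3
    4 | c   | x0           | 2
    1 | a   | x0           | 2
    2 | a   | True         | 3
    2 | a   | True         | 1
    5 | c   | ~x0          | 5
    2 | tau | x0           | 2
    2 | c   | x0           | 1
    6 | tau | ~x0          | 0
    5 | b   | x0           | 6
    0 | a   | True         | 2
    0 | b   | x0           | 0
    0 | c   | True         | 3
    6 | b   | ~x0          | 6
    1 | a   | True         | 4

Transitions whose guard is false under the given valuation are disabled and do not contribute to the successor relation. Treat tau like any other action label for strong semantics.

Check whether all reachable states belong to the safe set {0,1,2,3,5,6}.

Answer: INVARIANT VIOLATED at state 4

Working:
Inv-set: {0,1,2,3,5,6}
Reach set: {0,1,2,3,4}
  0: safe
  1: safe
  2: safe
  3: safe
  4: ✗ unsafe
reach 4 via a·a·a — violates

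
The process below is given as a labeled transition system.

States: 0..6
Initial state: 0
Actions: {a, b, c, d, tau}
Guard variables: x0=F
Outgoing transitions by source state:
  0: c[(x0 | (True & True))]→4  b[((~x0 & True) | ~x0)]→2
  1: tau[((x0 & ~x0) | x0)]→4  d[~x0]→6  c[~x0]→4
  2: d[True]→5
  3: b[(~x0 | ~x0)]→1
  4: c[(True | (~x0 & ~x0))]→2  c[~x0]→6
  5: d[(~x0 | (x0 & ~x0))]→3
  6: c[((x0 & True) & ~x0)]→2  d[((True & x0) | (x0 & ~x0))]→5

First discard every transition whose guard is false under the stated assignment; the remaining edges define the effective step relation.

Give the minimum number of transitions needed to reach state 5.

BFS to 5:
  Layer 0: {0}
  Layer 1: {2,4}
  Layer 2: {5,6}
5 enters at depth 2; path b·d

Answer: 2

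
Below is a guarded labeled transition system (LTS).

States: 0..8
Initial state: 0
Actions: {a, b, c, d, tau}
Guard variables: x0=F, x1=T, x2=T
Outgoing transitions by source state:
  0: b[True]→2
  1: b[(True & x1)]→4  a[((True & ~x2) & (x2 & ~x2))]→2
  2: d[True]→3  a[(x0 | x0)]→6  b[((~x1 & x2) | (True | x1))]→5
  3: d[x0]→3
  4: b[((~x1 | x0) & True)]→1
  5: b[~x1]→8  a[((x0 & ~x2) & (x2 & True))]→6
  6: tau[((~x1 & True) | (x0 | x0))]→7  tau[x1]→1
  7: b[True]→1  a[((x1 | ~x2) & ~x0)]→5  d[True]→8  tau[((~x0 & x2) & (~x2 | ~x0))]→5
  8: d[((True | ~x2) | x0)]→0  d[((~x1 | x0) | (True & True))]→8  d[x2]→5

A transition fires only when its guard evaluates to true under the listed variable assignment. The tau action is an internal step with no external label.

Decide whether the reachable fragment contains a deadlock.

Reach set: {0,2,3,5}
  0: b→2  [deg 1]
  2: b→5  d→3  [deg 2]
  3: ∅  [no exit]
  5: ∅  [no exit]
Path to 3: b·d

Answer: DEADLOCK at state 3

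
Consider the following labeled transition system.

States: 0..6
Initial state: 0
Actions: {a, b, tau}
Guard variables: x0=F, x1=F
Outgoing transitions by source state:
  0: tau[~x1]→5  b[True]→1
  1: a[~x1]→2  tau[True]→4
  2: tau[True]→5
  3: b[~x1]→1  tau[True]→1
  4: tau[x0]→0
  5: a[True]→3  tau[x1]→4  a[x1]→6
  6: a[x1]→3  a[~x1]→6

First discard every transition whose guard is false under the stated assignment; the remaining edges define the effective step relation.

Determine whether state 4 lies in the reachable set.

Answer: REACHABLE

Working:
Guard filter leaves 9 enabled edge(s).
L0 = {0}
L1 = {1,5}  cumulative {0,1,5}
L2 = {2,3,4}  cumulative {0,1,2,3,4,5}
Reachable = {0,1,2,3,4,5}
witness 4: b·tau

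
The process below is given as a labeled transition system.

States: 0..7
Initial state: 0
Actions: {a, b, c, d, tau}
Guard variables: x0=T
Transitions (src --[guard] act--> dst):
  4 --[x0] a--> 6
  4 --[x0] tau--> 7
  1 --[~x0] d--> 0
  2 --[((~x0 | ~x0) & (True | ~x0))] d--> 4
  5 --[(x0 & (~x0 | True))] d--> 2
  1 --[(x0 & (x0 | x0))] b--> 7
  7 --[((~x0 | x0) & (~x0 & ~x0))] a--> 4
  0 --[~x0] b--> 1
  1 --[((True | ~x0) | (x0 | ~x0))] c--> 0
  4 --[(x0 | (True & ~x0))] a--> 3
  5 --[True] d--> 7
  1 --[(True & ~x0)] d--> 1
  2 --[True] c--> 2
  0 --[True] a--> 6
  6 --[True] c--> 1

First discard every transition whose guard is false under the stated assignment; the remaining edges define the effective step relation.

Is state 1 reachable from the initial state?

Guard filter leaves 10 enabled edge(s).
depth 0: {0}
depth 1: {6}  total {0,6}
depth 2: {1}  total {0,1,6}
depth 3: {7}  total {0,1,6,7}
R = {0,1,6,7}
Path to 1: a·c

Answer: REACHABLE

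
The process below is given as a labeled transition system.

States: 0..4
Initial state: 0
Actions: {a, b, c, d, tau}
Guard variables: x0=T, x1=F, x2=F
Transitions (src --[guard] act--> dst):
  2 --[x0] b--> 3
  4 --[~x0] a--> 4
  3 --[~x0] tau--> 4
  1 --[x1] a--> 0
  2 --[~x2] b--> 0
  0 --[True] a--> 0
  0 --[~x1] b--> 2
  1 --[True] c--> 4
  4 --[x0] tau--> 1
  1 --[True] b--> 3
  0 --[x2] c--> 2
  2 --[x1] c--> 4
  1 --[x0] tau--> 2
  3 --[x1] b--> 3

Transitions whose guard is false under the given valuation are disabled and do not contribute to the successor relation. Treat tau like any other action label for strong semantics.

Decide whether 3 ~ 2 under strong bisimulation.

Answer: NOT BISIMILAR

Trace:
Bisimulation quotient by refinement:
  P[0] = {{0,1,2,3,4}}
  P[1] = {{0},{1},{2},{3},{4}}
Fixed point at round 2; 5 class(es).
class of 3: {3}; class of 2: {2}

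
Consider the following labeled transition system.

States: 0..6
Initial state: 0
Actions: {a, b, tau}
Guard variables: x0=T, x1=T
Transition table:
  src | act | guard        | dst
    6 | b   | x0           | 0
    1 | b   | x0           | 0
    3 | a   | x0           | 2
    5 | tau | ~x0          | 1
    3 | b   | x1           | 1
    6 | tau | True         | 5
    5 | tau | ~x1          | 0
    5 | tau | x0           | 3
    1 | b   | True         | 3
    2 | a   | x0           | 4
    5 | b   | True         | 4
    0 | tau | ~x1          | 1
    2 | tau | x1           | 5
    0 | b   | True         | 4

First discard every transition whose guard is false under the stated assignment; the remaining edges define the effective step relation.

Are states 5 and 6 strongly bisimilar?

Refine partition for ~:
  round 0: {{0,1,2,3,4,5,6}}
  round 1: {{0,1},{2},{3},{4},{5,6}}
  round 2: {{0},{1},{2},{3},{4},{5},{6}}
7 equivalence class(es) (converged in 3)
[5]={5}  [6]={6}

Answer: NOT BISIMILAR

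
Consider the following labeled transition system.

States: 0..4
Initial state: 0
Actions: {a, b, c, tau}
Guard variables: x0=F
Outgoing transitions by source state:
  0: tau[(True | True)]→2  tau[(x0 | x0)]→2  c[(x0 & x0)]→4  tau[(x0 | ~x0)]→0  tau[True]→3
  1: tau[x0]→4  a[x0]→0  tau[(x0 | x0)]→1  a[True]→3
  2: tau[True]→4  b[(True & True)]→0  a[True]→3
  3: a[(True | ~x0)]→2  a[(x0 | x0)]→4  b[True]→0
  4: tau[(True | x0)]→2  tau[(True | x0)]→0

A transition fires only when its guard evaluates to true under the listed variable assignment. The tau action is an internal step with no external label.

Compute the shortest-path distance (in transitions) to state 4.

Answer: 2

Trace:
Breadth-first toward 4:
  Layer 0: {0}
  Layer 1: {2,3}
  Layer 2: {4}
first hit 4 at d=2 via tau·tau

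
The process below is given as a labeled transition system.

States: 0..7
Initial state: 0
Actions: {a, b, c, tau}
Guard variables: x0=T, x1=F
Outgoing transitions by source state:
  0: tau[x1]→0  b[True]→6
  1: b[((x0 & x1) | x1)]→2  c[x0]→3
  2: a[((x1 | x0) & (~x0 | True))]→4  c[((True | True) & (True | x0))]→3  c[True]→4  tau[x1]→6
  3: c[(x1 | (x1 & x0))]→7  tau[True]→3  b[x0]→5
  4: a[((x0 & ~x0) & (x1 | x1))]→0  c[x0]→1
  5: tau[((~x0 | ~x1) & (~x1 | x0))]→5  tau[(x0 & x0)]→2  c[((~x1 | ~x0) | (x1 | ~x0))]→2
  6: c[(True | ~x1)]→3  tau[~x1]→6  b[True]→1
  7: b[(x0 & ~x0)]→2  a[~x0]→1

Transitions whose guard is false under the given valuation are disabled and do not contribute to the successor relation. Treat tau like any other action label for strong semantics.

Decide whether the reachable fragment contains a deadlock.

Answer: DEADLOCK-FREE

Trace:
R = {0,1,2,3,4,5,6}
  0: b→6  [deg 1]
  1: c→3  [deg 1]
  2: a→4  c→3  c→4  [deg 3]
  3: b→5  tau→3  [deg 2]
  4: c→1  [deg 1]
  5: c→2  tau→2  tau→5  [deg 3]
  6: b→1  c→3  tau→6  [deg 3]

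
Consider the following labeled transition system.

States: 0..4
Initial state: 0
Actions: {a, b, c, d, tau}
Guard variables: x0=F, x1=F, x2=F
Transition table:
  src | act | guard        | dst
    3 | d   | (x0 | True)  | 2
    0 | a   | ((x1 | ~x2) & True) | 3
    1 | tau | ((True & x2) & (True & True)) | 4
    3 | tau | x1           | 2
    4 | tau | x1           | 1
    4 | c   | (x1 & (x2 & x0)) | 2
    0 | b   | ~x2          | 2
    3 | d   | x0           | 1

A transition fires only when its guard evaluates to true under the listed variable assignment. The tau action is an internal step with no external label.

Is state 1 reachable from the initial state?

Answer: UNREACHABLE

Working:
Guard filter leaves 3 enabled edge(s).
Layer 0: {0}
Layer 1: {2,3}  total {0,2,3}
Reach set: {0,2,3}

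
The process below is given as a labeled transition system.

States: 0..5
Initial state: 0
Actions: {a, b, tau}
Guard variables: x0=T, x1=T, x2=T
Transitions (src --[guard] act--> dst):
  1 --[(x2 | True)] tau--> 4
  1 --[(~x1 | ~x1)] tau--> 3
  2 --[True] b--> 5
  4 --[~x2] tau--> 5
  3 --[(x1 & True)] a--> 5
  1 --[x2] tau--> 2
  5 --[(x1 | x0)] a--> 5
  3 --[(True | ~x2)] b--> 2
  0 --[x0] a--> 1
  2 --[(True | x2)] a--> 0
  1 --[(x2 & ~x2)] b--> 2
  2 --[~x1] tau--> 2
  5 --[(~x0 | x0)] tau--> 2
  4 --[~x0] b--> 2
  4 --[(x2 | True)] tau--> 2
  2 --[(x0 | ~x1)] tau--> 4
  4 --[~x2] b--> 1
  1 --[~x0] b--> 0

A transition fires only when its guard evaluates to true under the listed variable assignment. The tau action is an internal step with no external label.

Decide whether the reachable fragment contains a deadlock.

Answer: DEADLOCK-FREE

Analysis:
Reachable = {0,1,2,4,5}
  0: a→1  [1 exit(s)]
  1: tau→2  tau→4  [2 exit(s)]
  2: a→0  b→5  tau→4  [3 exit(s)]
  4: tau→2  [1 exit(s)]
  5: a→5  tau→2  [2 exit(s)]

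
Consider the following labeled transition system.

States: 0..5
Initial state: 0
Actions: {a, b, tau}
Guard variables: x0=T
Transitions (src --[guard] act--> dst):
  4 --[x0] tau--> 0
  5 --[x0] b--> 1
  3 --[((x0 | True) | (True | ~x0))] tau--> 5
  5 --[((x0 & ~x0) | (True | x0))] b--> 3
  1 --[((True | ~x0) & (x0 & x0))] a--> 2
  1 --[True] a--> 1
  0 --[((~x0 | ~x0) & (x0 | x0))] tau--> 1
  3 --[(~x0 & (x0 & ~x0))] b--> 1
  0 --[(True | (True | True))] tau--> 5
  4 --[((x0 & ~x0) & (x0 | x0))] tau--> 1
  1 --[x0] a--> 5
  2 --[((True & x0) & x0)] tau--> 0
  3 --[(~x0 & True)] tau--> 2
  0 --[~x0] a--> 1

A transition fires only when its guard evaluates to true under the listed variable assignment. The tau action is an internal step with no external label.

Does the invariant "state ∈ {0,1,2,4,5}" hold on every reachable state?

Inv-set: {0,1,2,4,5}
R = {0,1,2,3,5}
  0: ok
  1: ok
  2: ok
  3: outside
  5: ok
reach 3 via tau·b — violates

Answer: INVARIANT VIOLATED at state 3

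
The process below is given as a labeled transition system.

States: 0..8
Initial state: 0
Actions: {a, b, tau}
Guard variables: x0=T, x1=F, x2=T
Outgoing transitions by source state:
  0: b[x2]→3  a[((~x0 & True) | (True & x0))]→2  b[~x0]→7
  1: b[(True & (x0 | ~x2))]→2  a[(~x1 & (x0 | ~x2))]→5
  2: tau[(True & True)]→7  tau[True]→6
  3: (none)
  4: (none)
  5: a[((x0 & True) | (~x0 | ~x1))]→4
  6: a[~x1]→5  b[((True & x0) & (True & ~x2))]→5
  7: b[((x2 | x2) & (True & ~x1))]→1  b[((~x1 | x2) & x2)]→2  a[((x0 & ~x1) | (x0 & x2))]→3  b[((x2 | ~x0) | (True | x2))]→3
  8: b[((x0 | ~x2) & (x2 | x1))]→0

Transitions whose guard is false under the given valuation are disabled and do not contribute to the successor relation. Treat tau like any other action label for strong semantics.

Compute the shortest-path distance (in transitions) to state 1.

Breadth-first toward 1:
  depth 0: {0}
  depth 1: {2,3}
  depth 2: {6,7}
  depth 3: {1,5}
1 enters at depth 3; path a·tau·b

Answer: 3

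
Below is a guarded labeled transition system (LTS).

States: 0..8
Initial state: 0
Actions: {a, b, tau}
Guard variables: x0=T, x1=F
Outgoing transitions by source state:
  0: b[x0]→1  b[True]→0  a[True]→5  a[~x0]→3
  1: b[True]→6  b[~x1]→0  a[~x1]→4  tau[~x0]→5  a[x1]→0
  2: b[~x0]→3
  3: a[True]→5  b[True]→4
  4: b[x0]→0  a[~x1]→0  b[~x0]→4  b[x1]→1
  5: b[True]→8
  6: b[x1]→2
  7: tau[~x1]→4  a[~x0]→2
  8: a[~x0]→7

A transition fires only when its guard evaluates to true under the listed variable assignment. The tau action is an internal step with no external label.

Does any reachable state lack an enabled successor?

Answer: DEADLOCK at state 6

Working:
R = {0,1,4,5,6,8}
  0: a→5  b→0  b→1  [3 exit(s)]
  1: a→4  b→0  b→6  [3 exit(s)]
  4: a→0  b→0  [2 exit(s)]
  5: b→8  [1 exit(s)]
  6: ∅  [STUCK]
  8: ∅  [STUCK]
witness 6: b·b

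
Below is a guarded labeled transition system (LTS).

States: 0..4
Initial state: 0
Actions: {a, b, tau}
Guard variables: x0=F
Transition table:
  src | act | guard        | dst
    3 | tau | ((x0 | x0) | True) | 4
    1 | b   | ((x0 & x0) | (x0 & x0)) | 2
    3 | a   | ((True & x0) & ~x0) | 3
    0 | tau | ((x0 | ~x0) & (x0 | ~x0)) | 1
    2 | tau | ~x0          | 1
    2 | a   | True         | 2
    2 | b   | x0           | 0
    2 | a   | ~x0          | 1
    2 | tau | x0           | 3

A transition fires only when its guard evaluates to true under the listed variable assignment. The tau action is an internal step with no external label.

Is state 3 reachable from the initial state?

Guard filter leaves 5 enabled edge(s).
depth 0: {0}
depth 1: {1}  now seen {0,1}
R = {0,1}

Answer: UNREACHABLE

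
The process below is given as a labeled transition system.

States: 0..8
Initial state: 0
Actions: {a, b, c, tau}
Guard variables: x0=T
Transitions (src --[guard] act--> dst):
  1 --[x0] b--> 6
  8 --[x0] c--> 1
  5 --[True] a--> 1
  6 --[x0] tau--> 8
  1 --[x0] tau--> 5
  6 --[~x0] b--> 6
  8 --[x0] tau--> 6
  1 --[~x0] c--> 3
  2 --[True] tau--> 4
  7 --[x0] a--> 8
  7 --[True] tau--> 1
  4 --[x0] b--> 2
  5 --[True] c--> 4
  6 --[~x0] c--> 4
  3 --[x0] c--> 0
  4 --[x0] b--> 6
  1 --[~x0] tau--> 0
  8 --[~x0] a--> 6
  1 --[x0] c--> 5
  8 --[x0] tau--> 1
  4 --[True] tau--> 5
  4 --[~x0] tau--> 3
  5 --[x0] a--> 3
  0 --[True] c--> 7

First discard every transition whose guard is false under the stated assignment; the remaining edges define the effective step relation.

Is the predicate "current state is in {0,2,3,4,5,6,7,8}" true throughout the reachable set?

Answer: INVARIANT VIOLATED at state 1

Analysis:
Allowed set {0,2,3,4,5,6,7,8}
Reachable = {0,1,2,3,4,5,6,7,8}
  0: ok
  1: ✗ unsafe
  2: ok
  3: ok
  4: ok
  5: ok
  6: ok
  7: ok
  8: ok
counterexample path to 1: c·tau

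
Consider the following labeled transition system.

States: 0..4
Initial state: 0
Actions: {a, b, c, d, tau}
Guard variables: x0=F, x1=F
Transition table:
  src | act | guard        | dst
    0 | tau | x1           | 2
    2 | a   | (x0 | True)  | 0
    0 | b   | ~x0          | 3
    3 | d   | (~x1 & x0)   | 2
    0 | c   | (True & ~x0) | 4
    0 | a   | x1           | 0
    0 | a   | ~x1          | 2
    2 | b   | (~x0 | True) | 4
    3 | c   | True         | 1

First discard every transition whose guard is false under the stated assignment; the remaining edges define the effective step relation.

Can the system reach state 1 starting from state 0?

After dropping false guards: 6 live edges.
Layer 0: {0}
Layer 1: {2,3,4}  now seen {0,2,3,4}
Layer 2: {1}  now seen {0,1,2,3,4}
Reach set: {0,1,2,3,4}
witness 1: b·c

Answer: REACHABLE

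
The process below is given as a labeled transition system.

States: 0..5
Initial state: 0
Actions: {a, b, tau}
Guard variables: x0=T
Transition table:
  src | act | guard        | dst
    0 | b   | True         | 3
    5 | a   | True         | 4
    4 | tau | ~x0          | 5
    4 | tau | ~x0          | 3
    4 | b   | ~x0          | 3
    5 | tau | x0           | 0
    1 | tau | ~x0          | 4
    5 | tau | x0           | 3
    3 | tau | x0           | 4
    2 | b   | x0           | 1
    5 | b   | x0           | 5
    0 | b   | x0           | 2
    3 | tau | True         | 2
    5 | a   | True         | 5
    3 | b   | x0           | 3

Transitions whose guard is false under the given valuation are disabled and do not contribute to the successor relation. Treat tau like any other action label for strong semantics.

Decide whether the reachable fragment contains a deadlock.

R = {0,1,2,3,4}
  0: b→2  b→3  [deg 2]
  1: ∅  [no exit]
  2: b→1  [deg 1]
  3: b→3  tau→2  tau→4  [deg 3]
  4: ∅  [no exit]
trace reaching 1: b·b

Answer: DEADLOCK at state 1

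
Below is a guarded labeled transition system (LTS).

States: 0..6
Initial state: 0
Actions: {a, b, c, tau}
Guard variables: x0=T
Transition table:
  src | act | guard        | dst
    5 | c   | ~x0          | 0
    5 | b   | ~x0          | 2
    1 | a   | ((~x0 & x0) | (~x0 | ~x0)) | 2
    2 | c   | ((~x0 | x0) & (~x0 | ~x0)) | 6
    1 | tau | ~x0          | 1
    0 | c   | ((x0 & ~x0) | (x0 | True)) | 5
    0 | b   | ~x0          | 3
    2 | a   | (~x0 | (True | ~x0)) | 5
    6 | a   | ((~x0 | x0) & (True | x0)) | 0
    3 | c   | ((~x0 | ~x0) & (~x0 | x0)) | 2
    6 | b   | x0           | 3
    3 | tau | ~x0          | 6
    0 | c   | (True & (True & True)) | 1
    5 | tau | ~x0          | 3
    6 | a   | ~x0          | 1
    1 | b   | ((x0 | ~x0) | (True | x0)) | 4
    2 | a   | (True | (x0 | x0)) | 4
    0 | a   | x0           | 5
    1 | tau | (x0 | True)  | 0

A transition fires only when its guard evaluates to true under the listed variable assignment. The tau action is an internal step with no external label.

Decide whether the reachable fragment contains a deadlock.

Answer: DEADLOCK at state 4

Analysis:
Reach set: {0,1,4,5}
  0: a→5  c→1  c→5  [deg 3]
  1: b→4  tau→0  [deg 2]
  4: ∅  [STUCK]
  5: ∅  [STUCK]
witness 4: c·b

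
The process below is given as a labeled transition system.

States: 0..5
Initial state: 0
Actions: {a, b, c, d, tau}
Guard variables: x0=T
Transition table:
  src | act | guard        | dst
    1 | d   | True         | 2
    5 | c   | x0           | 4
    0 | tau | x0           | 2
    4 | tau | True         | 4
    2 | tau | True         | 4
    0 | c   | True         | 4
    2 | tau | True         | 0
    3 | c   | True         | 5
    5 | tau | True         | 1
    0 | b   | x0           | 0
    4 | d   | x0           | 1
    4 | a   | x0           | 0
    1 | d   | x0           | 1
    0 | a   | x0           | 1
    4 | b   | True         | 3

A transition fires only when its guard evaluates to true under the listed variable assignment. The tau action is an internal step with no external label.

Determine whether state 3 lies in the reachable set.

Guard filter leaves 15 enabled edge(s).
depth 0: {0}
depth 1: {1,2,4}  total {0,1,2,4}
depth 2: {3}  total {0,1,2,3,4}
depth 3: {5}  total {0,1,2,3,4,5}
Reach set: {0,1,2,3,4,5}
witness 3: c·b

Answer: REACHABLE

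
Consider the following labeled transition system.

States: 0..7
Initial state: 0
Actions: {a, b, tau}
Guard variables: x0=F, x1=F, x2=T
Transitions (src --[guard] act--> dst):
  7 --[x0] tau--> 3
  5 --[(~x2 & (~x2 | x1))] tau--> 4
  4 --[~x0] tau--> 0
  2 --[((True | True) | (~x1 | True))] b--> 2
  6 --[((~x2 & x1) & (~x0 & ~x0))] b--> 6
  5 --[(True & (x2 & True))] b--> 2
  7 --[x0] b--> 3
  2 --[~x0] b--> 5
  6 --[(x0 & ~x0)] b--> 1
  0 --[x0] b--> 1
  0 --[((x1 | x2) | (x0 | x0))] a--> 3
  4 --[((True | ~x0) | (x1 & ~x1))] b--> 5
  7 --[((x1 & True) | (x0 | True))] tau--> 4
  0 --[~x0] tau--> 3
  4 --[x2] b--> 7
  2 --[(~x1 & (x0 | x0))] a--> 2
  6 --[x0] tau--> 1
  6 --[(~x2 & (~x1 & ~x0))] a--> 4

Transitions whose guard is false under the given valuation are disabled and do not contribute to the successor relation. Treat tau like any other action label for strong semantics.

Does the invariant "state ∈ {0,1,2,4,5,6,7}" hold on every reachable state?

Answer: INVARIANT VIOLATED at state 3

Trace:
Allowed set {0,1,2,4,5,6,7}
Reachable = {0,3}
  0: ✓
  3: VIOLATES
witness against invariant: a → 3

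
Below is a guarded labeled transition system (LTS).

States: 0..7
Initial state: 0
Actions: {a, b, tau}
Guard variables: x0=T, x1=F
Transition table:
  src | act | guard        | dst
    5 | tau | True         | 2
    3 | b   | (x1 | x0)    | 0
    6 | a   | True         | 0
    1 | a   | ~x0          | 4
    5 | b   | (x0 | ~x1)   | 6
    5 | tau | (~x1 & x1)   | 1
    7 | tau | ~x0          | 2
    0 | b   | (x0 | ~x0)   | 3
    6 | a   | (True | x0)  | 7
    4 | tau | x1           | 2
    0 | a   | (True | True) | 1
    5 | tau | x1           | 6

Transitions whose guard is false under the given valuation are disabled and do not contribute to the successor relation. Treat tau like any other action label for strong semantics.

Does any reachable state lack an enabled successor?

Answer: DEADLOCK at state 1

Analysis:
Reachable = {0,1,3}
  0: a→1  b→3  [deg 2]
  1: ∅  [deadlock]
  3: b→0  [deg 1]
trace reaching 1: a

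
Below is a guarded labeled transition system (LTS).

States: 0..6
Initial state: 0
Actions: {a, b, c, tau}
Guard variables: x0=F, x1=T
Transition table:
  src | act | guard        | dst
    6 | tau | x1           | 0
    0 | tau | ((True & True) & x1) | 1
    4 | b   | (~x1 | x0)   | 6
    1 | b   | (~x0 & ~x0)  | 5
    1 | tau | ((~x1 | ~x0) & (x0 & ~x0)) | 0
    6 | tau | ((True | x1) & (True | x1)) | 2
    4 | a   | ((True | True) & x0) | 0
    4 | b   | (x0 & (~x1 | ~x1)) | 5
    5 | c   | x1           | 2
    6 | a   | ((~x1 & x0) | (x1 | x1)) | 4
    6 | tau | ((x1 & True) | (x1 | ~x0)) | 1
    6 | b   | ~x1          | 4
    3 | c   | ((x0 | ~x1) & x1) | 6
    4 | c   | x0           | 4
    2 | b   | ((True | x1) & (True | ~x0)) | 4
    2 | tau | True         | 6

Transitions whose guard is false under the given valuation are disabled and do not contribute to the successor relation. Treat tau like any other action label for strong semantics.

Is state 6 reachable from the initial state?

9 transition(s) survive guard evaluation.
L0 = {0}
L1 = {1}  total {0,1}
L2 = {5}  total {0,1,5}
L3 = {2}  total {0,1,2,5}
L4 = {4,6}  total {0,1,2,4,5,6}
Reachable = {0,1,2,4,5,6}
Path to 6: tau·b·c·tau

Answer: REACHABLE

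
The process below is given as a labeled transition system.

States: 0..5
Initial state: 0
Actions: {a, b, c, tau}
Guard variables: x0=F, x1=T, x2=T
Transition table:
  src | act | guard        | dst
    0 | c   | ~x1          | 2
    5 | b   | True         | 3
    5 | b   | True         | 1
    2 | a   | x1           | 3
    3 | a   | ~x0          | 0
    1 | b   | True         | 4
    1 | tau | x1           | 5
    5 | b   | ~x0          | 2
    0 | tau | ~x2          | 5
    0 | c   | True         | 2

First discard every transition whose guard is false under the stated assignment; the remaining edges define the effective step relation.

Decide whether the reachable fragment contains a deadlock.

Answer: DEADLOCK-FREE

Working:
Reachable = {0,2,3}
  0: c→2  [1 out]
  2: a→3  [1 out]
  3: a→0  [1 out]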